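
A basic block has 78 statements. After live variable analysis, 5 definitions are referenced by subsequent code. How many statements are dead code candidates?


Dead code = total statements - live definitions
= 78 - 5 = 73

73


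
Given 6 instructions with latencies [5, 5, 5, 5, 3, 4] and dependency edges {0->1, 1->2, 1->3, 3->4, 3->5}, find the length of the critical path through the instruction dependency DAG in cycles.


Compute longest path through dependency graph: dist(Ik) = max over predecessors of dist + latency(Ik).
dist(I0) = latency 5 = 5
dist(I1) = dist(I0) + 5 = 5 + 5 = 10
dist(I2) = dist(I1) + 5 = 10 + 5 = 15
dist(I3) = dist(I1) + 5 = 10 + 5 = 15
dist(I4) = dist(I3) + 3 = 15 + 3 = 18
dist(I5) = dist(I3) + 4 = 15 + 4 = 19
Critical path = max dist = 19

19


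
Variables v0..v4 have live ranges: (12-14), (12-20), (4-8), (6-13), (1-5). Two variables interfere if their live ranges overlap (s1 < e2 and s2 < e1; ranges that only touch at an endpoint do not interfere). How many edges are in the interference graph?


Check all pairs for overlapping intervals.
Two intervals (s1,e1) and (s2,e2) overlap if s1 < e2 and s2 < e1.
v0 (12-14) vs v1..v4: overlaps v1, v3 -> 2
v1 (12-20) vs v2..v4: overlaps v3 -> 1
v2 (4-8) vs v3..v4: overlaps v3, v4 -> 2
v3 (6-13) vs v4: overlaps none -> 0
Total overlapping pairs = 2 + 1 + 2 + 0 = 5

5


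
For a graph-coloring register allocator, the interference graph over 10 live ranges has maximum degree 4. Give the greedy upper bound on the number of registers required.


Greedy coloring never needs more than (max_degree + 1) colors: when coloring a vertex, at most max_degree neighbors are already colored.
Upper bound = 4 + 1 = 5

5


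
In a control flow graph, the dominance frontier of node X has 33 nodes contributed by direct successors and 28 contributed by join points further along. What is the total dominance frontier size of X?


DF(X) = direct successor contributions + join point contributions
= 33 + 28 = 61

61


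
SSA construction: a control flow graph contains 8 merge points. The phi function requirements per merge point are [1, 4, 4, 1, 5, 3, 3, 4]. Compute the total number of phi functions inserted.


Total phi functions = sum of phi functions at each join node
= 1 + 4 + 4 + 1 + 5 + 3 + 3 + 4 = 25

25


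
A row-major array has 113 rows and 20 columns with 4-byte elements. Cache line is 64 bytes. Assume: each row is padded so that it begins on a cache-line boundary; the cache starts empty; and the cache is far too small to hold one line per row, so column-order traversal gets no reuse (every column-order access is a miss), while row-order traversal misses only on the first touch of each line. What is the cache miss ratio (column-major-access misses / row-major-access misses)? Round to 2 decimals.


Each row occupies 20 * 4 = 80 bytes and starts on a line boundary, so it spans ceil(80 / 64) = 2 cache lines.
Row-major traversal misses (one per line touched): 113 * ceil(20 * 4 / 64) = 226
Column-major traversal misses (no reuse, every access misses): 113 * 20 = 2260
Ratio = 2260 / 226 = 10.0

10.0


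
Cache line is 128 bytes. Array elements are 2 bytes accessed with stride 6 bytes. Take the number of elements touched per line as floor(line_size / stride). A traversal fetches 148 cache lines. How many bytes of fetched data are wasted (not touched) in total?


Elements per line = floor(128 / 6) = 21
Bytes used per line = 21 * 2 = 42
Wasted per line = 128 - 42 = 86
Total wasted = 86 * 148 = 12728

12728


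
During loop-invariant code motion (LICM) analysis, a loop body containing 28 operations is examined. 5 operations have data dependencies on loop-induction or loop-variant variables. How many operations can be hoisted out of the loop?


Invariant candidates = total - loop-dependent
= 28 - 5 = 23

23


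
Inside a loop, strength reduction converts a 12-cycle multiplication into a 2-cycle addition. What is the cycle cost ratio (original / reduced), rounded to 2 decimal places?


Ratio = mult_cost / add_cost = 12 / 2 = 6.0

6.0


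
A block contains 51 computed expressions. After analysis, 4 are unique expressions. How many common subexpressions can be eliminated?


CSE count = total expressions - unique expressions
= 51 - 4 = 47

47


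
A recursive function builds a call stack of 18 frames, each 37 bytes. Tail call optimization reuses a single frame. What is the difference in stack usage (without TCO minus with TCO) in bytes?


Without TCO: 18 * 37 = 666 bytes
With TCO: reuse 1 frame = 37 bytes
Savings = 666 - 37 = 629

629


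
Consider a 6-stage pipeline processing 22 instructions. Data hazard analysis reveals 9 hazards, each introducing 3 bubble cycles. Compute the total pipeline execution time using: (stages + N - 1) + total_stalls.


Base cycles = 6 + 22 - 1 = 27
Total stalls = 9 * 3 = 27
Total = 27 + 27 = 54

54


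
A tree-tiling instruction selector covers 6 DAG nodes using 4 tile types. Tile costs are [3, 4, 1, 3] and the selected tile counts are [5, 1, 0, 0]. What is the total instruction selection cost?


Total cost = sum(count_i * cost_i)
= 5*3 + 1*4 + 0*1 + 0*3
= 19

19


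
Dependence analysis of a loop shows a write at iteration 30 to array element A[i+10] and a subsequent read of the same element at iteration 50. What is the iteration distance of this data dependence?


Distance = read iteration - write iteration
= 50 - 30 = 20

20


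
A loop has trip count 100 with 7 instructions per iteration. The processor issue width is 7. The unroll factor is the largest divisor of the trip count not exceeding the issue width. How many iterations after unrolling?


Largest divisor of 100 <= 7 is 5
New iterations = 100 / 5 = 20

20


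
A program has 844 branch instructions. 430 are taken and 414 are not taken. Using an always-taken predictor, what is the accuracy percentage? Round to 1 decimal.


Predictor: always-taken
Correct predictions = 430
Accuracy = 430 / 844 * 100 = 50.9%

50.9


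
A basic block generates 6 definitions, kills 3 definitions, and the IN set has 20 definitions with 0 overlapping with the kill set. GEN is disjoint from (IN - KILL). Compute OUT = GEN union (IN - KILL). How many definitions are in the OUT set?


IN - KILL: 20 - 0 = 20 surviving definitions
OUT = GEN + surviving = 6 + 20 = 26

26


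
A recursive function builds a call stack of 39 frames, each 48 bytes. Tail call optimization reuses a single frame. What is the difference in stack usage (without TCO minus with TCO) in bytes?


Without TCO: 39 * 48 = 1872 bytes
With TCO: reuse 1 frame = 48 bytes
Savings = 1872 - 48 = 1824

1824


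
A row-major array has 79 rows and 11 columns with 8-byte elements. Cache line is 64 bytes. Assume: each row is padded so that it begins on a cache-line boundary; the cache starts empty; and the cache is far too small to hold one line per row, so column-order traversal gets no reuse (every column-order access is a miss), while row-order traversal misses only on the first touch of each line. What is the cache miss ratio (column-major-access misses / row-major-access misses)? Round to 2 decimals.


Each row occupies 11 * 8 = 88 bytes and starts on a line boundary, so it spans ceil(88 / 64) = 2 cache lines.
Row-major traversal misses (one per line touched): 79 * ceil(11 * 8 / 64) = 158
Column-major traversal misses (no reuse, every access misses): 79 * 11 = 869
Ratio = 869 / 158 = 5.5

5.5


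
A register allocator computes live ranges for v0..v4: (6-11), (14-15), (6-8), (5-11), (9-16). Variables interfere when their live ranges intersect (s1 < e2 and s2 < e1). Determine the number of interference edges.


Check all pairs for overlapping intervals.
Two intervals (s1,e1) and (s2,e2) overlap if s1 < e2 and s2 < e1.
v0 (6-11) vs v1..v4: overlaps v2, v3, v4 -> 3
v1 (14-15) vs v2..v4: overlaps v4 -> 1
v2 (6-8) vs v3..v4: overlaps v3 -> 1
v3 (5-11) vs v4: overlaps v4 -> 1
Total overlapping pairs = 3 + 1 + 1 + 1 = 6

6


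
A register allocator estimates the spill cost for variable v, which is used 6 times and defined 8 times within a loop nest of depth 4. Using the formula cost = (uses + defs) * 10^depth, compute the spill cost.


uses + defs = 6 + 8 = 14
10^4 = 10000
Spill cost = 14 * 10000 = 140000

140000


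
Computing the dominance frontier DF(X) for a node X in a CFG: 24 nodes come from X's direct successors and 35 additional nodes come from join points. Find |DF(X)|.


DF(X) = direct successor contributions + join point contributions
= 24 + 35 = 59

59


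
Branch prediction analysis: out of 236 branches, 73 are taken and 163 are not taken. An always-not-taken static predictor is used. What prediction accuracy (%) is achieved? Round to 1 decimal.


Predictor: always-not-taken
Correct predictions = 163
Accuracy = 163 / 236 * 100 = 69.1%

69.1


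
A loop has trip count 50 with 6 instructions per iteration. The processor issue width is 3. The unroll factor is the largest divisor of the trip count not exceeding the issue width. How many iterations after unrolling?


Largest divisor of 50 <= 3 is 2
New iterations = 50 / 2 = 25

25


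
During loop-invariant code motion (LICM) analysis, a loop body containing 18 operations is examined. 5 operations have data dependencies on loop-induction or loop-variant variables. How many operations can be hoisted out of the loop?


Invariant candidates = total - loop-dependent
= 18 - 5 = 13

13


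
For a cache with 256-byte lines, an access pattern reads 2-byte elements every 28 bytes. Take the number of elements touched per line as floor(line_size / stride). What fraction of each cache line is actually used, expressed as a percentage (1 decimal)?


Elements per cache line = floor(256 / 28) = 9
Bytes used = 9 * 2 = 18
Utilization = 18 / 256 * 100 = 7.0%

7.0


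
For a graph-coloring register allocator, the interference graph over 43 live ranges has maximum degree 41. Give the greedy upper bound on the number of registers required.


Greedy coloring never needs more than (max_degree + 1) colors: when coloring a vertex, at most max_degree neighbors are already colored.
Upper bound = 41 + 1 = 42

42


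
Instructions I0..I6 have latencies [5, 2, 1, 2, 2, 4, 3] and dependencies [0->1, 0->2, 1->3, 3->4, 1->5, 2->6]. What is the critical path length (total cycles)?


Compute longest path through dependency graph: dist(Ik) = max over predecessors of dist + latency(Ik).
dist(I0) = latency 5 = 5
dist(I1) = dist(I0) + 2 = 5 + 2 = 7
dist(I2) = dist(I0) + 1 = 5 + 1 = 6
dist(I3) = dist(I1) + 2 = 7 + 2 = 9
dist(I4) = dist(I3) + 2 = 9 + 2 = 11
dist(I5) = dist(I1) + 4 = 7 + 4 = 11
dist(I6) = dist(I2) + 3 = 6 + 3 = 9
Critical path = max dist = 11

11


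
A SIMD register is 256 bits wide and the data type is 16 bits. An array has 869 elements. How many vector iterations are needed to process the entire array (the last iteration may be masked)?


Width = 256 / 16 = 16 elements per vector op
Iterations = ceil(869 / 16) = 55

55


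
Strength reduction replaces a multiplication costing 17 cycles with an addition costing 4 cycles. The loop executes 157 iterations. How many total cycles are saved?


Per-iteration saving = 17 - 4 = 13
Total saved = 157 * 13 = 2041

2041


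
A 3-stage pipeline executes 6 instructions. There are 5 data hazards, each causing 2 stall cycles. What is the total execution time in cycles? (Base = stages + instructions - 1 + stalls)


Base cycles = 3 + 6 - 1 = 8
Total stalls = 5 * 2 = 10
Total = 8 + 10 = 18

18


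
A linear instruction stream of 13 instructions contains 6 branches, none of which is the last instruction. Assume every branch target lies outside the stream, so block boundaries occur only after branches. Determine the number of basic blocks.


With no in-sequence branch targets, the leaders are the first instruction plus the instruction after each branch.
Number of basic blocks = branches + 1
= 6 + 1 = 7

7


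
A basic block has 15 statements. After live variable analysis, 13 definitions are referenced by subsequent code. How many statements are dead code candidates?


Dead code = total statements - live definitions
= 15 - 13 = 2

2


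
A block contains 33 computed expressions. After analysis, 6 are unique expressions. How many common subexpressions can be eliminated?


CSE count = total expressions - unique expressions
= 33 - 6 = 27

27


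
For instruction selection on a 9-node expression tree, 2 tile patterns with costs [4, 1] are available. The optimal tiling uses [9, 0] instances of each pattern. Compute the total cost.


Total cost = sum(count_i * cost_i)
= 9*4 + 0*1
= 36

36


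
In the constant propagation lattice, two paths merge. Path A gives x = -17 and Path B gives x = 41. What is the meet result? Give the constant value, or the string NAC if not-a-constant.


Meet operation: if both paths give the same constant, result is that constant; if they differ, result is NAC (not-a-constant).
Path A: -17, Path B: 41 -> differ
Result: not-a-constant -> NAC

NAC


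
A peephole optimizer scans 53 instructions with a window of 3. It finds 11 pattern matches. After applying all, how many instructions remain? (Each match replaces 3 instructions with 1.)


Each match removes 2 instructions.
Total removed = 11 * 2 = 22
Remaining = 53 - 22 = 31

31


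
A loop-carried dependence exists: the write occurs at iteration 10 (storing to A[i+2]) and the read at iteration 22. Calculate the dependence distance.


Distance = read iteration - write iteration
= 22 - 10 = 12

12


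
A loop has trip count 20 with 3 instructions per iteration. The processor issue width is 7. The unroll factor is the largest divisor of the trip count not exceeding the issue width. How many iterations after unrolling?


Largest divisor of 20 <= 7 is 5
New iterations = 20 / 5 = 4

4


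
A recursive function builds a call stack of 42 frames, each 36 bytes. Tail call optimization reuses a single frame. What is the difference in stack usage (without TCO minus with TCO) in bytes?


Without TCO: 42 * 36 = 1512 bytes
With TCO: reuse 1 frame = 36 bytes
Savings = 1512 - 36 = 1476

1476


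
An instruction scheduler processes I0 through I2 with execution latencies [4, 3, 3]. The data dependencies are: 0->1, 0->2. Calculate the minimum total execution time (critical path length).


Compute longest path through dependency graph: dist(Ik) = max over predecessors of dist + latency(Ik).
dist(I0) = latency 4 = 4
dist(I1) = dist(I0) + 3 = 4 + 3 = 7
dist(I2) = dist(I0) + 3 = 4 + 3 = 7
Critical path = max dist = 7

7


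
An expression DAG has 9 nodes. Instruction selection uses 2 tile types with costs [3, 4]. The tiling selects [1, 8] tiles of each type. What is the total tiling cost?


Total cost = sum(count_i * cost_i)
= 1*3 + 8*4
= 35

35


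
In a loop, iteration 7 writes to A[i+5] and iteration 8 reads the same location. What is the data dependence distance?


Distance = read iteration - write iteration
= 8 - 7 = 1

1


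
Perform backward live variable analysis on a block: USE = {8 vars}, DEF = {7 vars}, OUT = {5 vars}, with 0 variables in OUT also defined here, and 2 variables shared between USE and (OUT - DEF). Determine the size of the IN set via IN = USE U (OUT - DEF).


OUT - DEF: 5 - 0 = 5
|IN| = |USE| + |OUT - DEF| - |USE ∩ (OUT - DEF)| = 8 + 5 - 2 = 11

11


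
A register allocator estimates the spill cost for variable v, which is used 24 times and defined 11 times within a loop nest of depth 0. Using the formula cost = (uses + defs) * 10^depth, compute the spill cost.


uses + defs = 24 + 11 = 35
10^0 = 1
Spill cost = 35 * 1 = 35

35


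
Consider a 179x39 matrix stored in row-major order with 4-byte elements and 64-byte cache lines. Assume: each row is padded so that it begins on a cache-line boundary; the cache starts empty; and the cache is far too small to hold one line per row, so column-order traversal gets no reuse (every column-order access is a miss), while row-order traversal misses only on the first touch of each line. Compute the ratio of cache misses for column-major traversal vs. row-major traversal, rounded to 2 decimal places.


Each row occupies 39 * 4 = 156 bytes and starts on a line boundary, so it spans ceil(156 / 64) = 3 cache lines.
Row-major traversal misses (one per line touched): 179 * ceil(39 * 4 / 64) = 537
Column-major traversal misses (no reuse, every access misses): 179 * 39 = 6981
Ratio = 6981 / 537 = 13.0

13.0


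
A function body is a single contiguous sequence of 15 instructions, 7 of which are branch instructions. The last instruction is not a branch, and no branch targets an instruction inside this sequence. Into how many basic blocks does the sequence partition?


With no in-sequence branch targets, the leaders are the first instruction plus the instruction after each branch.
Number of basic blocks = branches + 1
= 7 + 1 = 8

8


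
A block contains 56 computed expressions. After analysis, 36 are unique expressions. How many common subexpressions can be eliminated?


CSE count = total expressions - unique expressions
= 56 - 36 = 20

20


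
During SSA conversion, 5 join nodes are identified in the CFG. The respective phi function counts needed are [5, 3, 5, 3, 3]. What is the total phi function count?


Total phi functions = sum of phi functions at each join node
= 5 + 3 + 5 + 3 + 3 = 19

19


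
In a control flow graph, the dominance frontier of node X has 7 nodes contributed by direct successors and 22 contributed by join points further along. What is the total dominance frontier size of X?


DF(X) = direct successor contributions + join point contributions
= 7 + 22 = 29

29


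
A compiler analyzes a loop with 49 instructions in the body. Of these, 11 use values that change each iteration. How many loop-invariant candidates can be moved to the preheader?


Invariant candidates = total - loop-dependent
= 49 - 11 = 38

38


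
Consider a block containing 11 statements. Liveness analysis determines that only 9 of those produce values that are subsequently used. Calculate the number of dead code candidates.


Dead code = total statements - live definitions
= 11 - 9 = 2

2


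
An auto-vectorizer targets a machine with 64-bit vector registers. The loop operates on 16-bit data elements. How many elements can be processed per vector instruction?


Width = SIMD bits / data type bits
= 64 / 16 = 4

4


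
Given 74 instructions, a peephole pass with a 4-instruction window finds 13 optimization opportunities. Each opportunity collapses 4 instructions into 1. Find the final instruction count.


Each match removes 3 instructions.
Total removed = 13 * 3 = 39
Remaining = 74 - 39 = 35

35


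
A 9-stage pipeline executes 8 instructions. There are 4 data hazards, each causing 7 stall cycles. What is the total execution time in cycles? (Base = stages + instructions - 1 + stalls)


Base cycles = 9 + 8 - 1 = 16
Total stalls = 4 * 7 = 28
Total = 16 + 28 = 44

44


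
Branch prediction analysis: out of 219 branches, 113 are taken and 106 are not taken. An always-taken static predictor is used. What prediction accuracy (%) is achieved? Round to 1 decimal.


Predictor: always-taken
Correct predictions = 113
Accuracy = 113 / 219 * 100 = 51.6%

51.6


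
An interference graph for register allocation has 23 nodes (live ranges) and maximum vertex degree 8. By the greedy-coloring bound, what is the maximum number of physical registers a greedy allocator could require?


Greedy coloring never needs more than (max_degree + 1) colors: when coloring a vertex, at most max_degree neighbors are already colored.
Upper bound = 8 + 1 = 9

9


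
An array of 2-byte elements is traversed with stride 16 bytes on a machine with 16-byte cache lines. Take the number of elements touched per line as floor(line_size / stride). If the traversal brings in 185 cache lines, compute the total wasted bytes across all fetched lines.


Elements per line = floor(16 / 16) = 1
Bytes used per line = 1 * 2 = 2
Wasted per line = 16 - 2 = 14
Total wasted = 14 * 185 = 2590

2590


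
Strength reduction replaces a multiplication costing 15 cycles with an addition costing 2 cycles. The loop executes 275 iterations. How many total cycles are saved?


Per-iteration saving = 15 - 2 = 13
Total saved = 275 * 13 = 3575

3575


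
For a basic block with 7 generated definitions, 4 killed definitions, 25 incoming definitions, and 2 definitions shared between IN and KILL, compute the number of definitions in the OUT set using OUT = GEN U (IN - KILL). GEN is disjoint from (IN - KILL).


IN - KILL: 25 - 2 = 23 surviving definitions
OUT = GEN + surviving = 7 + 23 = 30

30


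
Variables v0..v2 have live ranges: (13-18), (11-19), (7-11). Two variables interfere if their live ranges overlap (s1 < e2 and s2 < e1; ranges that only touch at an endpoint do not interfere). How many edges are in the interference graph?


Check all pairs for overlapping intervals.
Two intervals (s1,e1) and (s2,e2) overlap if s1 < e2 and s2 < e1.
v0 (13-18) vs v1..v2: overlaps v1 -> 1
v1 (11-19) vs v2: overlaps none -> 0
Total overlapping pairs = 1 + 0 = 1

1


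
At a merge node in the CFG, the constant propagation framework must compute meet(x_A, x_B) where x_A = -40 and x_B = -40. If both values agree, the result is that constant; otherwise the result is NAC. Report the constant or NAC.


Meet operation: if both paths give the same constant, result is that constant; if they differ, result is NAC (not-a-constant).
Path A: -40, Path B: -40 -> equal
Result: constant -> -40

-40


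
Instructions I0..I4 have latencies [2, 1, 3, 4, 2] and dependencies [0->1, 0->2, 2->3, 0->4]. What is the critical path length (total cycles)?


Compute longest path through dependency graph: dist(Ik) = max over predecessors of dist + latency(Ik).
dist(I0) = latency 2 = 2
dist(I1) = dist(I0) + 1 = 2 + 1 = 3
dist(I2) = dist(I0) + 3 = 2 + 3 = 5
dist(I3) = dist(I2) + 4 = 5 + 4 = 9
dist(I4) = dist(I0) + 2 = 2 + 2 = 4
Critical path = max dist = 9

9


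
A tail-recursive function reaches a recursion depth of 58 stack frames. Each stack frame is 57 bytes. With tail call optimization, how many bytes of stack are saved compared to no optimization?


Without TCO: 58 * 57 = 3306 bytes
With TCO: reuse 1 frame = 57 bytes
Savings = 3306 - 57 = 3249

3249


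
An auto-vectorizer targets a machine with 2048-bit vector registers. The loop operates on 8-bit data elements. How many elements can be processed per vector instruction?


Width = SIMD bits / data type bits
= 2048 / 8 = 256

256


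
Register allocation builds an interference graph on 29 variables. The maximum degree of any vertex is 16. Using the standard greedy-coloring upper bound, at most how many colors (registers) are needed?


Greedy coloring never needs more than (max_degree + 1) colors: when coloring a vertex, at most max_degree neighbors are already colored.
Upper bound = 16 + 1 = 17

17


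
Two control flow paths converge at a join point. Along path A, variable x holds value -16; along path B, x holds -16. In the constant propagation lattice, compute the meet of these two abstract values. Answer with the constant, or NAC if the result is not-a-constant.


Meet operation: if both paths give the same constant, result is that constant; if they differ, result is NAC (not-a-constant).
Path A: -16, Path B: -16 -> equal
Result: constant -> -16

-16


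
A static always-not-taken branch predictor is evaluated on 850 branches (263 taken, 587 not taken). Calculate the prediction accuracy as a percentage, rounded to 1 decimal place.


Predictor: always-not-taken
Correct predictions = 587
Accuracy = 587 / 850 * 100 = 69.1%

69.1


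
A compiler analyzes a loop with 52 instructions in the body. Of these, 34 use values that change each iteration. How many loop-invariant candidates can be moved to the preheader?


Invariant candidates = total - loop-dependent
= 52 - 34 = 18

18


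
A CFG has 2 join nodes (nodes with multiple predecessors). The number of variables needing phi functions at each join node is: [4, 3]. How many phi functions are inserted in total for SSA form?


Total phi functions = sum of phi functions at each join node
= 4 + 3 = 7

7


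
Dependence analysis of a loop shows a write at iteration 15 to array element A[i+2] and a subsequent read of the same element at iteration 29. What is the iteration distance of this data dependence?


Distance = read iteration - write iteration
= 29 - 15 = 14

14


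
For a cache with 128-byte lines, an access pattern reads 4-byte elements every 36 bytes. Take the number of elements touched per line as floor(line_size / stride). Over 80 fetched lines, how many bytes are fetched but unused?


Elements per line = floor(128 / 36) = 3
Bytes used per line = 3 * 4 = 12
Wasted per line = 128 - 12 = 116
Total wasted = 116 * 80 = 9280

9280


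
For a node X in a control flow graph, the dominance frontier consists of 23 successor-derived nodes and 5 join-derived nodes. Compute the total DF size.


DF(X) = direct successor contributions + join point contributions
= 23 + 5 = 28

28


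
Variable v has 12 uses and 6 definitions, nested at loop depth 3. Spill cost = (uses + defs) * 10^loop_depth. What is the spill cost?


uses + defs = 12 + 6 = 18
10^3 = 1000
Spill cost = 18 * 1000 = 18000

18000


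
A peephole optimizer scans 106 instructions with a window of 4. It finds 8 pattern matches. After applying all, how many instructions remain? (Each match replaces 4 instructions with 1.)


Each match removes 3 instructions.
Total removed = 8 * 3 = 24
Remaining = 106 - 24 = 82

82


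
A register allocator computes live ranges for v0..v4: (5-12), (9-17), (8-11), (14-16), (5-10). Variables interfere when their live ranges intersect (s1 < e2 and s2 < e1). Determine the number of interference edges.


Check all pairs for overlapping intervals.
Two intervals (s1,e1) and (s2,e2) overlap if s1 < e2 and s2 < e1.
v0 (5-12) vs v1..v4: overlaps v1, v2, v4 -> 3
v1 (9-17) vs v2..v4: overlaps v2, v3, v4 -> 3
v2 (8-11) vs v3..v4: overlaps v4 -> 1
v3 (14-16) vs v4: overlaps none -> 0
Total overlapping pairs = 3 + 3 + 1 + 0 = 7

7


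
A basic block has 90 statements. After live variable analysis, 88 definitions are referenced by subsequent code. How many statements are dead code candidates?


Dead code = total statements - live definitions
= 90 - 88 = 2

2


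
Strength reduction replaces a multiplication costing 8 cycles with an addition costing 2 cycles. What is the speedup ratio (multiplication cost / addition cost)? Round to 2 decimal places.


Ratio = mult_cost / add_cost = 8 / 2 = 4.0

4.0


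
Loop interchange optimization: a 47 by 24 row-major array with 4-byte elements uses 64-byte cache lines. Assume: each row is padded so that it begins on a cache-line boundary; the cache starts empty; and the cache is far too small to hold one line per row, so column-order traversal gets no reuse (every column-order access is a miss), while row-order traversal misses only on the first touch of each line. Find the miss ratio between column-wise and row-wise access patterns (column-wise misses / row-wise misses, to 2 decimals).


Each row occupies 24 * 4 = 96 bytes and starts on a line boundary, so it spans ceil(96 / 64) = 2 cache lines.
Row-major traversal misses (one per line touched): 47 * ceil(24 * 4 / 64) = 94
Column-major traversal misses (no reuse, every access misses): 47 * 24 = 1128
Ratio = 1128 / 94 = 12.0

12.0


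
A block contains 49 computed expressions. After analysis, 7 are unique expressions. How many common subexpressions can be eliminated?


CSE count = total expressions - unique expressions
= 49 - 7 = 42

42


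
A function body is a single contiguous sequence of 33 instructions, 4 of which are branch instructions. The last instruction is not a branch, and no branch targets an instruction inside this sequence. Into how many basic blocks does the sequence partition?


With no in-sequence branch targets, the leaders are the first instruction plus the instruction after each branch.
Number of basic blocks = branches + 1
= 4 + 1 = 5

5


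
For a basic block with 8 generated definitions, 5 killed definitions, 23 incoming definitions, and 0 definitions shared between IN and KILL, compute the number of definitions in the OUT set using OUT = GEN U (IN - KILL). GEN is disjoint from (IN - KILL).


IN - KILL: 23 - 0 = 23 surviving definitions
OUT = GEN + surviving = 8 + 23 = 31

31


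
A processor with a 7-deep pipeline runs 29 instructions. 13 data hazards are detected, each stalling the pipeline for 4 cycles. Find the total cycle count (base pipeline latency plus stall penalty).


Base cycles = 7 + 29 - 1 = 35
Total stalls = 13 * 4 = 52
Total = 35 + 52 = 87

87


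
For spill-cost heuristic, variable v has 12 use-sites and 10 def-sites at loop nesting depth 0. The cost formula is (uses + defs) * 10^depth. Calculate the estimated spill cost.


uses + defs = 12 + 10 = 22
10^0 = 1
Spill cost = 22 * 1 = 22

22


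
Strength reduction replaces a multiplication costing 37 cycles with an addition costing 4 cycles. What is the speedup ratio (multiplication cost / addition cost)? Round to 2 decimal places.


Ratio = mult_cost / add_cost = 37 / 4 = 9.25

9.25


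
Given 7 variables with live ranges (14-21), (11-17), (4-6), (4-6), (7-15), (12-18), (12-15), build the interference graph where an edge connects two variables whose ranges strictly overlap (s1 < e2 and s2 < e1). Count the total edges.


Check all pairs for overlapping intervals.
Two intervals (s1,e1) and (s2,e2) overlap if s1 < e2 and s2 < e1.
v0 (14-21) vs v1..v6: overlaps v1, v4, v5, v6 -> 4
v1 (11-17) vs v2..v6: overlaps v4, v5, v6 -> 3
v2 (4-6) vs v3..v6: overlaps v3 -> 1
v3 (4-6) vs v4..v6: overlaps none -> 0
v4 (7-15) vs v5..v6: overlaps v5, v6 -> 2
v5 (12-18) vs v6: overlaps v6 -> 1
Total overlapping pairs = 4 + 3 + 1 + 0 + 2 + 1 = 11

11


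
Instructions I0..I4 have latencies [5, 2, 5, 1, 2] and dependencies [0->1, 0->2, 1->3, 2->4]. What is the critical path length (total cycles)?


Compute longest path through dependency graph: dist(Ik) = max over predecessors of dist + latency(Ik).
dist(I0) = latency 5 = 5
dist(I1) = dist(I0) + 2 = 5 + 2 = 7
dist(I2) = dist(I0) + 5 = 5 + 5 = 10
dist(I3) = dist(I1) + 1 = 7 + 1 = 8
dist(I4) = dist(I2) + 2 = 10 + 2 = 12
Critical path = max dist = 12

12


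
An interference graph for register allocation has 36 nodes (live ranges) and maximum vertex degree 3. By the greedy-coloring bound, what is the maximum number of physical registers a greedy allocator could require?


Greedy coloring never needs more than (max_degree + 1) colors: when coloring a vertex, at most max_degree neighbors are already colored.
Upper bound = 3 + 1 = 4

4


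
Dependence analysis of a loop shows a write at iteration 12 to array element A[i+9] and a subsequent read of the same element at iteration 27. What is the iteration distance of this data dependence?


Distance = read iteration - write iteration
= 27 - 12 = 15

15


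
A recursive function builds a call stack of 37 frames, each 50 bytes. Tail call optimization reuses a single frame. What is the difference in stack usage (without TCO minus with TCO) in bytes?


Without TCO: 37 * 50 = 1850 bytes
With TCO: reuse 1 frame = 50 bytes
Savings = 1850 - 50 = 1800

1800


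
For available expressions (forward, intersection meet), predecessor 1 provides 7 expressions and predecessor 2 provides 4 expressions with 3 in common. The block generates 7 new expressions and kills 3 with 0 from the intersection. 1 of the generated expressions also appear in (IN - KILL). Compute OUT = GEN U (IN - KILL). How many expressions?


IN = intersection of predecessors = 3
IN - KILL = 3 - 0 = 3
|OUT| = |GEN| + |IN - KILL| - |GEN ∩ (IN - KILL)| = 7 + 3 - 1 = 9

9


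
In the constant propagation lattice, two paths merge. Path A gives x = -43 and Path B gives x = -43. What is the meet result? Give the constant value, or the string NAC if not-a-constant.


Meet operation: if both paths give the same constant, result is that constant; if they differ, result is NAC (not-a-constant).
Path A: -43, Path B: -43 -> equal
Result: constant -> -43

-43


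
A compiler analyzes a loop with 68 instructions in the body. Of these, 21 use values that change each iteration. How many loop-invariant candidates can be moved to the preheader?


Invariant candidates = total - loop-dependent
= 68 - 21 = 47

47


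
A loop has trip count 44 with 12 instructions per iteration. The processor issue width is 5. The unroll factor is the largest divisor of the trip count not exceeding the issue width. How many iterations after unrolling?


Largest divisor of 44 <= 5 is 4
New iterations = 44 / 4 = 11

11


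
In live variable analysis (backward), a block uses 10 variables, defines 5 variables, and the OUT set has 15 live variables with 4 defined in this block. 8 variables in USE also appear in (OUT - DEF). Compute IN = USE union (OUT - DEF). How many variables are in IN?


OUT - DEF: 15 - 4 = 11
|IN| = |USE| + |OUT - DEF| - |USE ∩ (OUT - DEF)| = 10 + 11 - 8 = 13

13


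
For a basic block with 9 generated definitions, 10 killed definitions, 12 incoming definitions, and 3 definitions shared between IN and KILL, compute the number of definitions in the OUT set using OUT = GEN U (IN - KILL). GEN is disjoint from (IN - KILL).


IN - KILL: 12 - 3 = 9 surviving definitions
OUT = GEN + surviving = 9 + 9 = 18

18


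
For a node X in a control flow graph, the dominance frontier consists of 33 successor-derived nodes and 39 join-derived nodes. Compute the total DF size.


DF(X) = direct successor contributions + join point contributions
= 33 + 39 = 72

72


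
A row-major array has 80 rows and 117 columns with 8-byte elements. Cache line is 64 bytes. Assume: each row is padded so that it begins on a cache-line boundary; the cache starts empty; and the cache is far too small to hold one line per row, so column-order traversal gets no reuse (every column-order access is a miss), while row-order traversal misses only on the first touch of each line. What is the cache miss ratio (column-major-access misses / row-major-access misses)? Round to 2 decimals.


Each row occupies 117 * 8 = 936 bytes and starts on a line boundary, so it spans ceil(936 / 64) = 15 cache lines.
Row-major traversal misses (one per line touched): 80 * ceil(117 * 8 / 64) = 1200
Column-major traversal misses (no reuse, every access misses): 80 * 117 = 9360
Ratio = 9360 / 1200 = 7.8

7.8


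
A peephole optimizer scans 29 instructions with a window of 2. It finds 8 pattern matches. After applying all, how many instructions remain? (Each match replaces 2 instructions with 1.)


Each match removes 1 instructions.
Total removed = 8 * 1 = 8
Remaining = 29 - 8 = 21

21


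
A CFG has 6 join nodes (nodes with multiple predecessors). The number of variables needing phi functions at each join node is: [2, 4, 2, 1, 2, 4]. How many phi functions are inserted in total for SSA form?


Total phi functions = sum of phi functions at each join node
= 2 + 4 + 2 + 1 + 2 + 4 = 15

15


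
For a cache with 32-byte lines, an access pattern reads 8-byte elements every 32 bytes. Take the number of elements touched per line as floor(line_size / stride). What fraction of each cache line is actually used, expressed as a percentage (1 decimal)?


Elements per cache line = floor(32 / 32) = 1
Bytes used = 1 * 8 = 8
Utilization = 8 / 32 * 100 = 25.0%

25.0


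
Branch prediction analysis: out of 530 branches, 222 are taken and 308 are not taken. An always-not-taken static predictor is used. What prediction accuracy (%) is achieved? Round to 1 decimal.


Predictor: always-not-taken
Correct predictions = 308
Accuracy = 308 / 530 * 100 = 58.1%

58.1


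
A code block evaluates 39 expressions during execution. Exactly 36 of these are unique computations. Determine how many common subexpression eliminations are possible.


CSE count = total expressions - unique expressions
= 39 - 36 = 3

3


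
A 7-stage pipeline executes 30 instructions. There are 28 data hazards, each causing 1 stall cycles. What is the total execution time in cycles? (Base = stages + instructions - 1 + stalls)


Base cycles = 7 + 30 - 1 = 36
Total stalls = 28 * 1 = 28
Total = 36 + 28 = 64

64


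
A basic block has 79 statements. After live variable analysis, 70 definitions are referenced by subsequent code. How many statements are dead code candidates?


Dead code = total statements - live definitions
= 79 - 70 = 9

9


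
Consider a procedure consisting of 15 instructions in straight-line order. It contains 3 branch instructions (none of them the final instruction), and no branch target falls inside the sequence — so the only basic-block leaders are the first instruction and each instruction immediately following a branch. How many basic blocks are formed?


With no in-sequence branch targets, the leaders are the first instruction plus the instruction after each branch.
Number of basic blocks = branches + 1
= 3 + 1 = 4

4


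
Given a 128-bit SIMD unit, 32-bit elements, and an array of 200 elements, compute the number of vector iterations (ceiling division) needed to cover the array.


Width = 128 / 32 = 4 elements per vector op
Iterations = ceil(200 / 4) = 50

50


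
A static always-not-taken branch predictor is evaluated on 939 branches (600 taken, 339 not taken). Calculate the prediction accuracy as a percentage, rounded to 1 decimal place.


Predictor: always-not-taken
Correct predictions = 339
Accuracy = 339 / 939 * 100 = 36.1%

36.1


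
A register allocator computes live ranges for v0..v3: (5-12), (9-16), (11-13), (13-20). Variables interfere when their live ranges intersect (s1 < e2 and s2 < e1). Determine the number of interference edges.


Check all pairs for overlapping intervals.
Two intervals (s1,e1) and (s2,e2) overlap if s1 < e2 and s2 < e1.
v0 (5-12) vs v1..v3: overlaps v1, v2 -> 2
v1 (9-16) vs v2..v3: overlaps v2, v3 -> 2
v2 (11-13) vs v3: overlaps none -> 0
Total overlapping pairs = 2 + 2 + 0 = 4

4


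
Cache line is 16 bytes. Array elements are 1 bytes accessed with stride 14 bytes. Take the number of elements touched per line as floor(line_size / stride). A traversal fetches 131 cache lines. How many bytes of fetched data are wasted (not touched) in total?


Elements per line = floor(16 / 14) = 1
Bytes used per line = 1 * 1 = 1
Wasted per line = 16 - 1 = 15
Total wasted = 15 * 131 = 1965

1965


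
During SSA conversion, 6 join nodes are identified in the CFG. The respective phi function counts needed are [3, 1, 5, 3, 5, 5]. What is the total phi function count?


Total phi functions = sum of phi functions at each join node
= 3 + 1 + 5 + 3 + 5 + 5 = 22

22


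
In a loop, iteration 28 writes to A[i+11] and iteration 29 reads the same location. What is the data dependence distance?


Distance = read iteration - write iteration
= 29 - 28 = 1

1


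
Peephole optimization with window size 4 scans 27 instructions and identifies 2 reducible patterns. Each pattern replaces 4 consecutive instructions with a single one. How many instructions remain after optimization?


Each match removes 3 instructions.
Total removed = 2 * 3 = 6
Remaining = 27 - 6 = 21

21


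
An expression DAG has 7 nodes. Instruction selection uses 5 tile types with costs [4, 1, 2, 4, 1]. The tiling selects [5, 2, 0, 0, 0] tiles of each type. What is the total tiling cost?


Total cost = sum(count_i * cost_i)
= 5*4 + 2*1 + 0*2 + 0*4 + 0*1
= 22

22


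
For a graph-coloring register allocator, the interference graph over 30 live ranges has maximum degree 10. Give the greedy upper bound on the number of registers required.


Greedy coloring never needs more than (max_degree + 1) colors: when coloring a vertex, at most max_degree neighbors are already colored.
Upper bound = 10 + 1 = 11

11
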